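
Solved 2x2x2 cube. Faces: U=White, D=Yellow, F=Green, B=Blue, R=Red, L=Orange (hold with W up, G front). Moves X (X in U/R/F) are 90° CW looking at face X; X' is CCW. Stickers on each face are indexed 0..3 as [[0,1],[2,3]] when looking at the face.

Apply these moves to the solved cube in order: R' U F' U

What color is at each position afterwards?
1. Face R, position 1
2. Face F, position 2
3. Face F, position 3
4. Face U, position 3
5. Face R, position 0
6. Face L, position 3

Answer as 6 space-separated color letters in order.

After move 1 (R'): R=RRRR U=WBWB F=GWGW D=YGYG B=YBYB
After move 2 (U): U=WWBB F=RRGW R=YBRR B=OOYB L=GWOO
After move 3 (F'): F=RWRG U=WWYR R=GBYR D=WOYG L=GBOB
After move 4 (U): U=YWRW F=GBRG R=OOYR B=GBYB L=RWOB
Query 1: R[1] = O
Query 2: F[2] = R
Query 3: F[3] = G
Query 4: U[3] = W
Query 5: R[0] = O
Query 6: L[3] = B

Answer: O R G W O B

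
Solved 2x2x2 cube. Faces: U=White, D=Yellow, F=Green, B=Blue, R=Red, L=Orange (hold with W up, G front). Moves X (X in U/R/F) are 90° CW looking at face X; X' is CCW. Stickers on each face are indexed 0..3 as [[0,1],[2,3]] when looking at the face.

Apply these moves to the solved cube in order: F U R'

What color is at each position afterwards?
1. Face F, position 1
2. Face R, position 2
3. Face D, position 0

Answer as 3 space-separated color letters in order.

Answer: W B R

Derivation:
After move 1 (F): F=GGGG U=WWOO R=WRWR D=RRYY L=OYOY
After move 2 (U): U=OWOW F=WRGG R=BBWR B=OYBB L=GGOY
After move 3 (R'): R=BRBW U=OBOO F=WWGW D=RRYG B=YYRB
Query 1: F[1] = W
Query 2: R[2] = B
Query 3: D[0] = R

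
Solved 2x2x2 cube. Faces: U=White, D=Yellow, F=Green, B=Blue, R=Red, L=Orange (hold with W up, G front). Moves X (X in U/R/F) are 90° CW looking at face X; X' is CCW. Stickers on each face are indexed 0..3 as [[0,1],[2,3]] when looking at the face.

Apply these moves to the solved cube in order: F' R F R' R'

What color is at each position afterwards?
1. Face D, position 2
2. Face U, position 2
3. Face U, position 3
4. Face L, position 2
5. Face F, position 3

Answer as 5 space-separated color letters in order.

Answer: Y W B O R

Derivation:
After move 1 (F'): F=GGGG U=WWRR R=YRYR D=OOYY L=OWOW
After move 2 (R): R=YYRR U=WGRG F=GOGY D=OBYB B=RBWB
After move 3 (F): F=GGYO U=WGWW R=RYGR D=RYYB L=OOOB
After move 4 (R'): R=YRRG U=WWWR F=GGYW D=RGYO B=BBYB
After move 5 (R'): R=RGYR U=WYWB F=GWYR D=RGYW B=OBGB
Query 1: D[2] = Y
Query 2: U[2] = W
Query 3: U[3] = B
Query 4: L[2] = O
Query 5: F[3] = R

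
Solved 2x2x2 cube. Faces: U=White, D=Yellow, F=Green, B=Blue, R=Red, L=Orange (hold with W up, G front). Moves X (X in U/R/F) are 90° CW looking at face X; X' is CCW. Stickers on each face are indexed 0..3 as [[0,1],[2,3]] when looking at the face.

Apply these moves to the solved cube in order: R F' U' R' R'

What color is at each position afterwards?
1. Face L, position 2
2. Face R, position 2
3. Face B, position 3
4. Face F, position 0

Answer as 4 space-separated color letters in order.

Answer: O Y B O

Derivation:
After move 1 (R): R=RRRR U=WGWG F=GYGY D=YBYB B=WBWB
After move 2 (F'): F=YYGG U=WGRR R=BRYR D=OOYB L=OGOW
After move 3 (U'): U=GRWR F=OGGG R=YYYR B=BRWB L=WBOW
After move 4 (R'): R=YRYY U=GWWB F=ORGR D=OGYG B=BROB
After move 5 (R'): R=RYYY U=GOWB F=OWGB D=ORYR B=GRGB
Query 1: L[2] = O
Query 2: R[2] = Y
Query 3: B[3] = B
Query 4: F[0] = O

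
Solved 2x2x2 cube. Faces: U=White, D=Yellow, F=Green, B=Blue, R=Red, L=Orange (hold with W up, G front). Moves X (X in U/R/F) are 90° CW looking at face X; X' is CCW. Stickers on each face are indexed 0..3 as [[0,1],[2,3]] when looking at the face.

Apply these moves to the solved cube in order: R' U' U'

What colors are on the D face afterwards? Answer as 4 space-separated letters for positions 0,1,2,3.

After move 1 (R'): R=RRRR U=WBWB F=GWGW D=YGYG B=YBYB
After move 2 (U'): U=BBWW F=OOGW R=GWRR B=RRYB L=YBOO
After move 3 (U'): U=BWBW F=YBGW R=OORR B=GWYB L=RROO
Query: D face = YGYG

Answer: Y G Y G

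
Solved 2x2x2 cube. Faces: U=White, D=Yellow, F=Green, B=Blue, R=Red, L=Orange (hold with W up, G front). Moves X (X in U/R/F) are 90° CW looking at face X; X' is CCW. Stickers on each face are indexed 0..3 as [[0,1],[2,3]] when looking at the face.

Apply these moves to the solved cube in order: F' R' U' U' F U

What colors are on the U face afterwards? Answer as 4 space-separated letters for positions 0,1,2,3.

Answer: W B R R

Derivation:
After move 1 (F'): F=GGGG U=WWRR R=YRYR D=OOYY L=OWOW
After move 2 (R'): R=RRYY U=WBRB F=GWGR D=OGYG B=YBOB
After move 3 (U'): U=BBWR F=OWGR R=GWYY B=RROB L=YBOW
After move 4 (U'): U=BRBW F=YBGR R=OWYY B=GWOB L=RROW
After move 5 (F): F=GYRB U=BRWR R=BWWY D=YOYG L=ROOG
After move 6 (U): U=WBRR F=BWRB R=GWWY B=ROOB L=GYOG
Query: U face = WBRR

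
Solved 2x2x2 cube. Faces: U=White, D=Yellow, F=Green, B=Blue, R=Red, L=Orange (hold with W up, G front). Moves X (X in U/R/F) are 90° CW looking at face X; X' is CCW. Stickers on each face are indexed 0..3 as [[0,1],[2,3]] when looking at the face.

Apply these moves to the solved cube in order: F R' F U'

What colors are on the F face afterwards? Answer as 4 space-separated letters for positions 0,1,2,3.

Answer: O R O W

Derivation:
After move 1 (F): F=GGGG U=WWOO R=WRWR D=RRYY L=OYOY
After move 2 (R'): R=RRWW U=WBOB F=GWGO D=RGYG B=YBRB
After move 3 (F): F=GGOW U=WBYY R=ORBW D=WRYG L=OROG
After move 4 (U'): U=BYWY F=OROW R=GGBW B=ORRB L=YBOG
Query: F face = OROW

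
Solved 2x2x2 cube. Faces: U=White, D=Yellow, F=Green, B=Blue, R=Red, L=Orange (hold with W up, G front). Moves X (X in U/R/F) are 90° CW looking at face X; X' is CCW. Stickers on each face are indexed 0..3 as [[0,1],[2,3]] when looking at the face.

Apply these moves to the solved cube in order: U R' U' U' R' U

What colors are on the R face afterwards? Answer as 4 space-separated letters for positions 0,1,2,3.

Answer: G W G B

Derivation:
After move 1 (U): U=WWWW F=RRGG R=BBRR B=OOBB L=GGOO
After move 2 (R'): R=BRBR U=WBWO F=RWGW D=YRYG B=YOYB
After move 3 (U'): U=BOWW F=GGGW R=RWBR B=BRYB L=YOOO
After move 4 (U'): U=OWBW F=YOGW R=GGBR B=RWYB L=BROO
After move 5 (R'): R=GRGB U=OYBR F=YWGW D=YOYW B=GWRB
After move 6 (U): U=BORY F=GRGW R=GWGB B=BRRB L=YWOO
Query: R face = GWGB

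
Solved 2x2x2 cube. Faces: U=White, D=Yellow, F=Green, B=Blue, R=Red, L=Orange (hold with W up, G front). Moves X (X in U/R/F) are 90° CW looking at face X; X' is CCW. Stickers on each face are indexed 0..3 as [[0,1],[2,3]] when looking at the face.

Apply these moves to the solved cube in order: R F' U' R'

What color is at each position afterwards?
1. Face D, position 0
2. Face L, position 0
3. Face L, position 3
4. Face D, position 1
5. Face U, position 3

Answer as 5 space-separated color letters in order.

Answer: O W W G B

Derivation:
After move 1 (R): R=RRRR U=WGWG F=GYGY D=YBYB B=WBWB
After move 2 (F'): F=YYGG U=WGRR R=BRYR D=OOYB L=OGOW
After move 3 (U'): U=GRWR F=OGGG R=YYYR B=BRWB L=WBOW
After move 4 (R'): R=YRYY U=GWWB F=ORGR D=OGYG B=BROB
Query 1: D[0] = O
Query 2: L[0] = W
Query 3: L[3] = W
Query 4: D[1] = G
Query 5: U[3] = B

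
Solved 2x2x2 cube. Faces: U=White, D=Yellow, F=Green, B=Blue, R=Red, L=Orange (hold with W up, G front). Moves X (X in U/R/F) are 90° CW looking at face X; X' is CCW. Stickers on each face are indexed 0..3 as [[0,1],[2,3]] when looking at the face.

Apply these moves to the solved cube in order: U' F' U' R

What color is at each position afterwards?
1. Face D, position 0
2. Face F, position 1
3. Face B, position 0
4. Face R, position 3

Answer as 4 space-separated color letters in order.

Answer: B O G G

Derivation:
After move 1 (U'): U=WWWW F=OOGG R=GGRR B=RRBB L=BBOO
After move 2 (F'): F=OGOG U=WWGR R=YGYR D=BOYY L=BWOW
After move 3 (U'): U=WRWG F=BWOG R=OGYR B=YGBB L=RROW
After move 4 (R): R=YORG U=WWWG F=BOOY D=BBYY B=GGRB
Query 1: D[0] = B
Query 2: F[1] = O
Query 3: B[0] = G
Query 4: R[3] = G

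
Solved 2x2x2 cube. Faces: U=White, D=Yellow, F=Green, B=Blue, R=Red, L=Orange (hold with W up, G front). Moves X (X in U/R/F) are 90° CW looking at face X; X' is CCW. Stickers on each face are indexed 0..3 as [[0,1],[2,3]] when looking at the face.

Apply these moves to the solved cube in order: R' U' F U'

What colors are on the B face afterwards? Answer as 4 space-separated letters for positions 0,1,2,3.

After move 1 (R'): R=RRRR U=WBWB F=GWGW D=YGYG B=YBYB
After move 2 (U'): U=BBWW F=OOGW R=GWRR B=RRYB L=YBOO
After move 3 (F): F=GOWO U=BBOB R=WWWR D=RGYG L=YYOG
After move 4 (U'): U=BBBO F=YYWO R=GOWR B=WWYB L=RROG
Query: B face = WWYB

Answer: W W Y B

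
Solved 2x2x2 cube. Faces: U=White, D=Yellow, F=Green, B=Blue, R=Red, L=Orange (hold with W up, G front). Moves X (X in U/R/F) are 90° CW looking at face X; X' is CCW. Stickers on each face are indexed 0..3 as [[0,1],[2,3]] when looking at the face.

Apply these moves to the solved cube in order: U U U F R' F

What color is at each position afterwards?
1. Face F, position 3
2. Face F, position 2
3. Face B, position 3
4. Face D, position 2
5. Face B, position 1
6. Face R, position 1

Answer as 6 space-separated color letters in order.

Answer: W B B Y R R

Derivation:
After move 1 (U): U=WWWW F=RRGG R=BBRR B=OOBB L=GGOO
After move 2 (U): U=WWWW F=BBGG R=OORR B=GGBB L=RROO
After move 3 (U): U=WWWW F=OOGG R=GGRR B=RRBB L=BBOO
After move 4 (F): F=GOGO U=WWOB R=WGWR D=RGYY L=BYOY
After move 5 (R'): R=GRWW U=WBOR F=GWGB D=ROYO B=YRGB
After move 6 (F): F=GGBW U=WBYY R=ORRW D=WGYO L=BROO
Query 1: F[3] = W
Query 2: F[2] = B
Query 3: B[3] = B
Query 4: D[2] = Y
Query 5: B[1] = R
Query 6: R[1] = R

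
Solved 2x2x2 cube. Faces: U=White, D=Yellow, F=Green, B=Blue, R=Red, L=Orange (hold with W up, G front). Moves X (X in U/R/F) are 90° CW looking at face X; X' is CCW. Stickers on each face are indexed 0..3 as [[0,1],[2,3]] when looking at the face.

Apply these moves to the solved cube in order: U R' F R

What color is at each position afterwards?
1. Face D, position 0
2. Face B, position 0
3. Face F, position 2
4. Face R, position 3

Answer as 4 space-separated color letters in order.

Answer: B G W R

Derivation:
After move 1 (U): U=WWWW F=RRGG R=BBRR B=OOBB L=GGOO
After move 2 (R'): R=BRBR U=WBWO F=RWGW D=YRYG B=YOYB
After move 3 (F): F=GRWW U=WBOG R=WROR D=BBYG L=GYOR
After move 4 (R): R=OWRR U=WROW F=GBWG D=BYYY B=GOBB
Query 1: D[0] = B
Query 2: B[0] = G
Query 3: F[2] = W
Query 4: R[3] = R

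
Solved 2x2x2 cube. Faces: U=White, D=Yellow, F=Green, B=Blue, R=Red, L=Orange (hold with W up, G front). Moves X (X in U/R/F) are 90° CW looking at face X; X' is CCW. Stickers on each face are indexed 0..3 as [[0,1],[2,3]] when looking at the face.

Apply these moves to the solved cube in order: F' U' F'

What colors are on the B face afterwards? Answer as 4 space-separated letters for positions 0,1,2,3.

After move 1 (F'): F=GGGG U=WWRR R=YRYR D=OOYY L=OWOW
After move 2 (U'): U=WRWR F=OWGG R=GGYR B=YRBB L=BBOW
After move 3 (F'): F=WGOG U=WRGY R=OGOR D=BWYY L=BROW
Query: B face = YRBB

Answer: Y R B B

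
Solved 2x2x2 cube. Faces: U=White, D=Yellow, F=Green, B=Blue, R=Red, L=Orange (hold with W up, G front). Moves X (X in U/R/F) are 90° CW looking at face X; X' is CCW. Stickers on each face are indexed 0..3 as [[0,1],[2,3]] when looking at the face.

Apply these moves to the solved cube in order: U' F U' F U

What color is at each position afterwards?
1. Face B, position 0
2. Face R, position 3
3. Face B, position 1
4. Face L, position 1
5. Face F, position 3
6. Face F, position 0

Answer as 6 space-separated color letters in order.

Answer: R R R B Y W

Derivation:
After move 1 (U'): U=WWWW F=OOGG R=GGRR B=RRBB L=BBOO
After move 2 (F): F=GOGO U=WWOB R=WGWR D=RGYY L=BYOY
After move 3 (U'): U=WBWO F=BYGO R=GOWR B=WGBB L=RROY
After move 4 (F): F=GBOY U=WBYR R=WOOR D=WGYY L=RROG
After move 5 (U): U=YWRB F=WOOY R=WGOR B=RRBB L=GBOG
Query 1: B[0] = R
Query 2: R[3] = R
Query 3: B[1] = R
Query 4: L[1] = B
Query 5: F[3] = Y
Query 6: F[0] = W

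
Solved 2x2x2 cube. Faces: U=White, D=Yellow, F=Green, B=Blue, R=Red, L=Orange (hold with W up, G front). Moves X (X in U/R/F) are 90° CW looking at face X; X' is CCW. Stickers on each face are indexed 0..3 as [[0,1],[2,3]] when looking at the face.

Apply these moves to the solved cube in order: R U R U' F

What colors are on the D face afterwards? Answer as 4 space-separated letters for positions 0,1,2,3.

After move 1 (R): R=RRRR U=WGWG F=GYGY D=YBYB B=WBWB
After move 2 (U): U=WWGG F=RRGY R=WBRR B=OOWB L=GYOO
After move 3 (R): R=RWRB U=WRGY F=RBGB D=YWYO B=GOWB
After move 4 (U'): U=RYWG F=GYGB R=RBRB B=RWWB L=GOOO
After move 5 (F): F=GGBY U=RYOO R=WBGB D=RRYO L=GYOW
Query: D face = RRYO

Answer: R R Y O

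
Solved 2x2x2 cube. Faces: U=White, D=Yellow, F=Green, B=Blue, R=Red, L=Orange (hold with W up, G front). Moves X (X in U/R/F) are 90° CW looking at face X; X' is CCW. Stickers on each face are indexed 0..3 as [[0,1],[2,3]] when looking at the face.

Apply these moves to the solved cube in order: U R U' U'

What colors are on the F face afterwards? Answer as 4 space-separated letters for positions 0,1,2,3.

After move 1 (U): U=WWWW F=RRGG R=BBRR B=OOBB L=GGOO
After move 2 (R): R=RBRB U=WRWG F=RYGY D=YBYO B=WOWB
After move 3 (U'): U=RGWW F=GGGY R=RYRB B=RBWB L=WOOO
After move 4 (U'): U=GWRW F=WOGY R=GGRB B=RYWB L=RBOO
Query: F face = WOGY

Answer: W O G Y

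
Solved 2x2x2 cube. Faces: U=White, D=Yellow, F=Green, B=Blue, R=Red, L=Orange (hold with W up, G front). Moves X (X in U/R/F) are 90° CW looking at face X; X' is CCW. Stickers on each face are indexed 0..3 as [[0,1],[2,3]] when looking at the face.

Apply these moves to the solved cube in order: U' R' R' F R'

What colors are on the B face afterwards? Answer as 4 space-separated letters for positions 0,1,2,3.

Answer: W R R B

Derivation:
After move 1 (U'): U=WWWW F=OOGG R=GGRR B=RRBB L=BBOO
After move 2 (R'): R=GRGR U=WBWR F=OWGW D=YOYG B=YRYB
After move 3 (R'): R=RRGG U=WYWY F=OBGR D=YWYW B=GROB
After move 4 (F): F=GORB U=WYOB R=WRYG D=GRYW L=BYOW
After move 5 (R'): R=RGWY U=WOOG F=GYRB D=GOYB B=WRRB
Query: B face = WRRB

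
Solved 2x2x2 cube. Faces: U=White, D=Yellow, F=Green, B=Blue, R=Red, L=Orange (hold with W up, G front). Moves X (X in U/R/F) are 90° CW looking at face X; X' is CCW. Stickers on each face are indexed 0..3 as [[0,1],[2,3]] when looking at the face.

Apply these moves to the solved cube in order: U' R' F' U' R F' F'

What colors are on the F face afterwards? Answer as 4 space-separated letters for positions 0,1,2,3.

After move 1 (U'): U=WWWW F=OOGG R=GGRR B=RRBB L=BBOO
After move 2 (R'): R=GRGR U=WBWR F=OWGW D=YOYG B=YRYB
After move 3 (F'): F=WWOG U=WBGG R=ORYR D=BOYG L=BROW
After move 4 (U'): U=BGWG F=BROG R=WWYR B=ORYB L=YROW
After move 5 (R): R=YWRW U=BRWG F=BOOG D=BYYO B=GRGB
After move 6 (F'): F=OGBO U=BRYR R=YWBW D=RWYO L=YGOW
After move 7 (F'): F=GOOB U=BRYB R=WWRW D=GWYO L=YROY
Query: F face = GOOB

Answer: G O O B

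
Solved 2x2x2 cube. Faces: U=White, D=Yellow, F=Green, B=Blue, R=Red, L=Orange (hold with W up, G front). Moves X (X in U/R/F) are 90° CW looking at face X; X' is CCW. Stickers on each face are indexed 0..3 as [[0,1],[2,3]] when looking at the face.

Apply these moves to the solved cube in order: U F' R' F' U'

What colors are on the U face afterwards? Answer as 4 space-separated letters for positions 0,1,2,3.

Answer: B Y W B

Derivation:
After move 1 (U): U=WWWW F=RRGG R=BBRR B=OOBB L=GGOO
After move 2 (F'): F=RGRG U=WWBR R=YBYR D=GOYY L=GWOW
After move 3 (R'): R=BRYY U=WBBO F=RWRR D=GGYG B=YOOB
After move 4 (F'): F=WRRR U=WBBY R=GRGY D=WWYG L=GOOB
After move 5 (U'): U=BYWB F=GORR R=WRGY B=GROB L=YOOB
Query: U face = BYWB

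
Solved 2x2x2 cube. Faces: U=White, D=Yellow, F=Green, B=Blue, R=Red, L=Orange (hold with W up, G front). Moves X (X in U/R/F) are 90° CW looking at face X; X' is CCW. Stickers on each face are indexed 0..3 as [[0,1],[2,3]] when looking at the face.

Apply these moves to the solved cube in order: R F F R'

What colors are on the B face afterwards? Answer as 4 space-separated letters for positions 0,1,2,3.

Answer: B B W B

Derivation:
After move 1 (R): R=RRRR U=WGWG F=GYGY D=YBYB B=WBWB
After move 2 (F): F=GGYY U=WGOO R=WRGR D=RRYB L=OYOB
After move 3 (F): F=YGYG U=WGBY R=OROR D=GWYB L=OROR
After move 4 (R'): R=RROO U=WWBW F=YGYY D=GGYG B=BBWB
Query: B face = BBWB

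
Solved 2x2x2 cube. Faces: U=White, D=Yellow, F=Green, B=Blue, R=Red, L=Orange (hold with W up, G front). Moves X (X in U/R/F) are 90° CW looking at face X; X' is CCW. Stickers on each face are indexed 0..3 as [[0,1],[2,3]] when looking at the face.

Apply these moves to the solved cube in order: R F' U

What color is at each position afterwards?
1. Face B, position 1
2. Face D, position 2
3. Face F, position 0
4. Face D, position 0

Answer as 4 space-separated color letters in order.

After move 1 (R): R=RRRR U=WGWG F=GYGY D=YBYB B=WBWB
After move 2 (F'): F=YYGG U=WGRR R=BRYR D=OOYB L=OGOW
After move 3 (U): U=RWRG F=BRGG R=WBYR B=OGWB L=YYOW
Query 1: B[1] = G
Query 2: D[2] = Y
Query 3: F[0] = B
Query 4: D[0] = O

Answer: G Y B O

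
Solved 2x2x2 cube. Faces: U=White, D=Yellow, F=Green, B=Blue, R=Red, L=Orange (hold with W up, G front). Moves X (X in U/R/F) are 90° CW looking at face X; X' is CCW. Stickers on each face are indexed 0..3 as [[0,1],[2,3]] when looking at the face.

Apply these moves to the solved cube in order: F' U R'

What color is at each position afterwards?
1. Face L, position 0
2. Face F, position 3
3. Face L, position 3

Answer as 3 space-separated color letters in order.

Answer: G W W

Derivation:
After move 1 (F'): F=GGGG U=WWRR R=YRYR D=OOYY L=OWOW
After move 2 (U): U=RWRW F=YRGG R=BBYR B=OWBB L=GGOW
After move 3 (R'): R=BRBY U=RBRO F=YWGW D=ORYG B=YWOB
Query 1: L[0] = G
Query 2: F[3] = W
Query 3: L[3] = W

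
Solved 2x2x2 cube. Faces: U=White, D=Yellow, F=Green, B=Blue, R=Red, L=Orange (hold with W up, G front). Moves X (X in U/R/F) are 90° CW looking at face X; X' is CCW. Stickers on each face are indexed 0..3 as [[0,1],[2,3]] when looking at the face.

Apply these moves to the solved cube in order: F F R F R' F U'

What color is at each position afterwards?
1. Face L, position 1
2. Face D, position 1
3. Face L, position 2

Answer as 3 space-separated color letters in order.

Answer: B O O

Derivation:
After move 1 (F): F=GGGG U=WWOO R=WRWR D=RRYY L=OYOY
After move 2 (F): F=GGGG U=WWYY R=OROR D=WWYY L=OROR
After move 3 (R): R=OORR U=WGYG F=GWGY D=WBYB B=YBWB
After move 4 (F): F=GGYW U=WGRR R=YOGR D=ROYB L=OWOB
After move 5 (R'): R=ORYG U=WWRY F=GGYR D=RGYW B=BBOB
After move 6 (F): F=YGRG U=WWBW R=RRYG D=YOYW L=OROG
After move 7 (U'): U=WWWB F=ORRG R=YGYG B=RROB L=BBOG
Query 1: L[1] = B
Query 2: D[1] = O
Query 3: L[2] = O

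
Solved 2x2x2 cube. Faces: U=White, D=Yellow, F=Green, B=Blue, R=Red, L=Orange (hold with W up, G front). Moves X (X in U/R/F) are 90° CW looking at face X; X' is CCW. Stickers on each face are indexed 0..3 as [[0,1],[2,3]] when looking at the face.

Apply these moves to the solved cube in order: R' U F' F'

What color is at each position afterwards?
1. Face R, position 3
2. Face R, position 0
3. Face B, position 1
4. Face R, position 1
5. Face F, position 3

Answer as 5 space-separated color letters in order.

Answer: R O O B R

Derivation:
After move 1 (R'): R=RRRR U=WBWB F=GWGW D=YGYG B=YBYB
After move 2 (U): U=WWBB F=RRGW R=YBRR B=OOYB L=GWOO
After move 3 (F'): F=RWRG U=WWYR R=GBYR D=WOYG L=GBOB
After move 4 (F'): F=WGRR U=WWGY R=OBWR D=BBYG L=GROY
Query 1: R[3] = R
Query 2: R[0] = O
Query 3: B[1] = O
Query 4: R[1] = B
Query 5: F[3] = R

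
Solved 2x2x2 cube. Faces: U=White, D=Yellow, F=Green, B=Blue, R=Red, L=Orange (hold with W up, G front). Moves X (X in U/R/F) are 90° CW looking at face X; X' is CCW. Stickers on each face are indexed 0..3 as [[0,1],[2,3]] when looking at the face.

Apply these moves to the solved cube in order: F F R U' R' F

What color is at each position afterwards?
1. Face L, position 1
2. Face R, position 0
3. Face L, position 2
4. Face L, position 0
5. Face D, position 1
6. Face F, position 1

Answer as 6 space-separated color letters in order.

After move 1 (F): F=GGGG U=WWOO R=WRWR D=RRYY L=OYOY
After move 2 (F): F=GGGG U=WWYY R=OROR D=WWYY L=OROR
After move 3 (R): R=OORR U=WGYG F=GWGY D=WBYB B=YBWB
After move 4 (U'): U=GGWY F=ORGY R=GWRR B=OOWB L=YBOR
After move 5 (R'): R=WRGR U=GWWO F=OGGY D=WRYY B=BOBB
After move 6 (F): F=GOYG U=GWRB R=WROR D=GWYY L=YWOR
Query 1: L[1] = W
Query 2: R[0] = W
Query 3: L[2] = O
Query 4: L[0] = Y
Query 5: D[1] = W
Query 6: F[1] = O

Answer: W W O Y W O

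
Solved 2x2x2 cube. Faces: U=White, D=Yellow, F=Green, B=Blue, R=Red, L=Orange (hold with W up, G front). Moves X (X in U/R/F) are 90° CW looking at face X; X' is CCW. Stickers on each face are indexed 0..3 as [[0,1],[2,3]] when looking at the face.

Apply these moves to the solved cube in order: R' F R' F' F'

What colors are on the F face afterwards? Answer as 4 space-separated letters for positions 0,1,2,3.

Answer: O W B G

Derivation:
After move 1 (R'): R=RRRR U=WBWB F=GWGW D=YGYG B=YBYB
After move 2 (F): F=GGWW U=WBOO R=WRBR D=RRYG L=OYOG
After move 3 (R'): R=RRWB U=WYOY F=GBWO D=RGYW B=GBRB
After move 4 (F'): F=BOGW U=WYRW R=GRRB D=YGYW L=OYOO
After move 5 (F'): F=OWBG U=WYGR R=GRYB D=YOYW L=OWOR
Query: F face = OWBG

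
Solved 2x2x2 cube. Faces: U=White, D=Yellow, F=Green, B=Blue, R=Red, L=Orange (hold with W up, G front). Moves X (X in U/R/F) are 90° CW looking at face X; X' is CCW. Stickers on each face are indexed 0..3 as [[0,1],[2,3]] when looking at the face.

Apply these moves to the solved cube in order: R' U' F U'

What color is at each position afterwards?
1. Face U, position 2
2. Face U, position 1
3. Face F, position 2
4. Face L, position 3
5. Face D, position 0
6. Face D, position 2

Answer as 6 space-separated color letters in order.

Answer: B B W G R Y

Derivation:
After move 1 (R'): R=RRRR U=WBWB F=GWGW D=YGYG B=YBYB
After move 2 (U'): U=BBWW F=OOGW R=GWRR B=RRYB L=YBOO
After move 3 (F): F=GOWO U=BBOB R=WWWR D=RGYG L=YYOG
After move 4 (U'): U=BBBO F=YYWO R=GOWR B=WWYB L=RROG
Query 1: U[2] = B
Query 2: U[1] = B
Query 3: F[2] = W
Query 4: L[3] = G
Query 5: D[0] = R
Query 6: D[2] = Y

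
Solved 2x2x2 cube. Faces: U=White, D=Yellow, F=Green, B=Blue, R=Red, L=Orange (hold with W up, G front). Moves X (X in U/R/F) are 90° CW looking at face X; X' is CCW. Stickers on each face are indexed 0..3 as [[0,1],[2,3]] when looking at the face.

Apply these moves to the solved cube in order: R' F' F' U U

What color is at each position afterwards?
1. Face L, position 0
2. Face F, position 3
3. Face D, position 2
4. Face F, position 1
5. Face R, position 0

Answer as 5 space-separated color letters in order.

Answer: O G Y B O

Derivation:
After move 1 (R'): R=RRRR U=WBWB F=GWGW D=YGYG B=YBYB
After move 2 (F'): F=WWGG U=WBRR R=GRYR D=OOYG L=OBOW
After move 3 (F'): F=WGWG U=WBGY R=OROR D=BWYG L=OROR
After move 4 (U): U=GWYB F=ORWG R=YBOR B=ORYB L=WGOR
After move 5 (U): U=YGBW F=YBWG R=OROR B=WGYB L=OROR
Query 1: L[0] = O
Query 2: F[3] = G
Query 3: D[2] = Y
Query 4: F[1] = B
Query 5: R[0] = O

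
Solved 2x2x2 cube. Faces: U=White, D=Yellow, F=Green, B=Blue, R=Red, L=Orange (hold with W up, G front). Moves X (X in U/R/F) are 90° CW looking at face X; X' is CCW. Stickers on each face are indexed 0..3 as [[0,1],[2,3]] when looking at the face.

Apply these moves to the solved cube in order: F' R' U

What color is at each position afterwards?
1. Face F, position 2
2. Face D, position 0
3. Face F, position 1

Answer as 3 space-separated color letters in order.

Answer: G O R

Derivation:
After move 1 (F'): F=GGGG U=WWRR R=YRYR D=OOYY L=OWOW
After move 2 (R'): R=RRYY U=WBRB F=GWGR D=OGYG B=YBOB
After move 3 (U): U=RWBB F=RRGR R=YBYY B=OWOB L=GWOW
Query 1: F[2] = G
Query 2: D[0] = O
Query 3: F[1] = R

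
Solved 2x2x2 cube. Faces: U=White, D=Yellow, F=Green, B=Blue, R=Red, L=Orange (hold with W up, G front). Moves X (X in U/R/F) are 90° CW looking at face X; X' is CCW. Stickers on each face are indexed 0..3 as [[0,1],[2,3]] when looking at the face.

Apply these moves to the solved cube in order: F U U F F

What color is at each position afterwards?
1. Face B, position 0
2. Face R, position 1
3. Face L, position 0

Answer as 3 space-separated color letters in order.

After move 1 (F): F=GGGG U=WWOO R=WRWR D=RRYY L=OYOY
After move 2 (U): U=OWOW F=WRGG R=BBWR B=OYBB L=GGOY
After move 3 (U): U=OOWW F=BBGG R=OYWR B=GGBB L=WROY
After move 4 (F): F=GBGB U=OOYR R=WYWR D=WOYY L=WROR
After move 5 (F): F=GGBB U=OORR R=YYRR D=WWYY L=WWOO
Query 1: B[0] = G
Query 2: R[1] = Y
Query 3: L[0] = W

Answer: G Y W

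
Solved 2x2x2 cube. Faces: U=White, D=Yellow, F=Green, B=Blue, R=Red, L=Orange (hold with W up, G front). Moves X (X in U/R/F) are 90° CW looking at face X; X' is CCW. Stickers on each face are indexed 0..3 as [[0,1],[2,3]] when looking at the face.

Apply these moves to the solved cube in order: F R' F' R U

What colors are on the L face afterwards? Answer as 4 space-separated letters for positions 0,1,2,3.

After move 1 (F): F=GGGG U=WWOO R=WRWR D=RRYY L=OYOY
After move 2 (R'): R=RRWW U=WBOB F=GWGO D=RGYG B=YBRB
After move 3 (F'): F=WOGG U=WBRW R=GRRW D=YYYG L=OBOO
After move 4 (R): R=RGWR U=WORG F=WYGG D=YRYY B=WBBB
After move 5 (U): U=RWGO F=RGGG R=WBWR B=OBBB L=WYOO
Query: L face = WYOO

Answer: W Y O O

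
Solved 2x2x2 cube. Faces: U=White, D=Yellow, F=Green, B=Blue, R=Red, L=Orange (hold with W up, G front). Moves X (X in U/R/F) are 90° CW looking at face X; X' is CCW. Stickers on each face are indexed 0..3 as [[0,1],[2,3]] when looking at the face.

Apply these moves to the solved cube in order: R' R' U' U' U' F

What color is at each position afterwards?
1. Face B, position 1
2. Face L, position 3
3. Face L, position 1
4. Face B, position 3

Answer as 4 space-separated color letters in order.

After move 1 (R'): R=RRRR U=WBWB F=GWGW D=YGYG B=YBYB
After move 2 (R'): R=RRRR U=WYWY F=GBGB D=YWYW B=GBGB
After move 3 (U'): U=YYWW F=OOGB R=GBRR B=RRGB L=GBOO
After move 4 (U'): U=YWYW F=GBGB R=OORR B=GBGB L=RROO
After move 5 (U'): U=WWYY F=RRGB R=GBRR B=OOGB L=GBOO
After move 6 (F): F=GRBR U=WWOB R=YBYR D=RGYW L=GYOW
Query 1: B[1] = O
Query 2: L[3] = W
Query 3: L[1] = Y
Query 4: B[3] = B

Answer: O W Y B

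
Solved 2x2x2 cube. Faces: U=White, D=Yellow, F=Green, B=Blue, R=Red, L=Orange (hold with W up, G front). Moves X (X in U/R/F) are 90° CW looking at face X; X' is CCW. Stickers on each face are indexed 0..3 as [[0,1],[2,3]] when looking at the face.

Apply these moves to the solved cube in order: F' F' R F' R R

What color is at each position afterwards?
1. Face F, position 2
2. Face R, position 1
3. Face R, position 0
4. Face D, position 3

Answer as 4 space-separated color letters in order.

After move 1 (F'): F=GGGG U=WWRR R=YRYR D=OOYY L=OWOW
After move 2 (F'): F=GGGG U=WWYY R=OROR D=WWYY L=OROR
After move 3 (R): R=OORR U=WGYG F=GWGY D=WBYB B=YBWB
After move 4 (F'): F=WYGG U=WGOR R=BOWR D=RRYB L=OGOY
After move 5 (R): R=WBRO U=WYOG F=WRGB D=RWYY B=RBGB
After move 6 (R): R=RWOB U=WROB F=WWGY D=RGYR B=GBYB
Query 1: F[2] = G
Query 2: R[1] = W
Query 3: R[0] = R
Query 4: D[3] = R

Answer: G W R R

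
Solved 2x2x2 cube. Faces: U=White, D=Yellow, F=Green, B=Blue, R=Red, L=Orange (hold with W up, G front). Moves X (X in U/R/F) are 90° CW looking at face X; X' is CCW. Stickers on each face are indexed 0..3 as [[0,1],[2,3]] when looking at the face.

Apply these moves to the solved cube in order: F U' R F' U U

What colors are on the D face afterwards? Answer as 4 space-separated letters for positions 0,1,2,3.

After move 1 (F): F=GGGG U=WWOO R=WRWR D=RRYY L=OYOY
After move 2 (U'): U=WOWO F=OYGG R=GGWR B=WRBB L=BBOY
After move 3 (R): R=WGRG U=WYWG F=ORGY D=RBYW B=OROB
After move 4 (F'): F=RYOG U=WYWR R=BGRG D=BYYW L=BGOW
After move 5 (U): U=WWRY F=BGOG R=ORRG B=BGOB L=RYOW
After move 6 (U): U=RWYW F=OROG R=BGRG B=RYOB L=BGOW
Query: D face = BYYW

Answer: B Y Y W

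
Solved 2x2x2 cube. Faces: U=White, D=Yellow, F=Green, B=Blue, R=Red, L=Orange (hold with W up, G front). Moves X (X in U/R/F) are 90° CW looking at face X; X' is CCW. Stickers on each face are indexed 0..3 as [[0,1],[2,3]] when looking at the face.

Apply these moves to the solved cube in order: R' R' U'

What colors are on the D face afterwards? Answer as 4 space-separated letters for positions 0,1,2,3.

Answer: Y W Y W

Derivation:
After move 1 (R'): R=RRRR U=WBWB F=GWGW D=YGYG B=YBYB
After move 2 (R'): R=RRRR U=WYWY F=GBGB D=YWYW B=GBGB
After move 3 (U'): U=YYWW F=OOGB R=GBRR B=RRGB L=GBOO
Query: D face = YWYW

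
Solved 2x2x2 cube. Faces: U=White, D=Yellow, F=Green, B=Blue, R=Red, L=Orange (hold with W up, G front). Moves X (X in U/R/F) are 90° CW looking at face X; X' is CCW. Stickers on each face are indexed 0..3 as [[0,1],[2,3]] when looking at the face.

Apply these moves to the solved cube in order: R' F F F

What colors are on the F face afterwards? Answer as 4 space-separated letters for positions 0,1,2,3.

After move 1 (R'): R=RRRR U=WBWB F=GWGW D=YGYG B=YBYB
After move 2 (F): F=GGWW U=WBOO R=WRBR D=RRYG L=OYOG
After move 3 (F): F=WGWG U=WBGY R=OROR D=BWYG L=OROR
After move 4 (F): F=WWGG U=WBRR R=GRYR D=OOYG L=OBOW
Query: F face = WWGG

Answer: W W G G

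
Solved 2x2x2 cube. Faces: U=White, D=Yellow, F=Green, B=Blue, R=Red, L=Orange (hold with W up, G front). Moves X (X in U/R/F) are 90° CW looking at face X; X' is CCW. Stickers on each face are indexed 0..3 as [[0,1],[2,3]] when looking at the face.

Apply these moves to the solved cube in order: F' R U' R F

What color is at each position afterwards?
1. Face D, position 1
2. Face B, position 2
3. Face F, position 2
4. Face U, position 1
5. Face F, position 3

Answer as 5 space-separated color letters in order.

After move 1 (F'): F=GGGG U=WWRR R=YRYR D=OOYY L=OWOW
After move 2 (R): R=YYRR U=WGRG F=GOGY D=OBYB B=RBWB
After move 3 (U'): U=GGWR F=OWGY R=GORR B=YYWB L=RBOW
After move 4 (R): R=RGRO U=GWWY F=OBGB D=OWYY B=RYGB
After move 5 (F): F=GOBB U=GWWB R=WGYO D=RRYY L=ROOW
Query 1: D[1] = R
Query 2: B[2] = G
Query 3: F[2] = B
Query 4: U[1] = W
Query 5: F[3] = B

Answer: R G B W B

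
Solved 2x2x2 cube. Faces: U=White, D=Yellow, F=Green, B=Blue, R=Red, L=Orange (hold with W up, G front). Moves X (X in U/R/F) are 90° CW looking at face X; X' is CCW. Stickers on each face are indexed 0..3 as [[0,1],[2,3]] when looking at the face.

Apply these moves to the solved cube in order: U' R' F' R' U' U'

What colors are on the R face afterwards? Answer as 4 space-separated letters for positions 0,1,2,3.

Answer: B R O Y

Derivation:
After move 1 (U'): U=WWWW F=OOGG R=GGRR B=RRBB L=BBOO
After move 2 (R'): R=GRGR U=WBWR F=OWGW D=YOYG B=YRYB
After move 3 (F'): F=WWOG U=WBGG R=ORYR D=BOYG L=BROW
After move 4 (R'): R=RROY U=WYGY F=WBOG D=BWYG B=GROB
After move 5 (U'): U=YYWG F=BROG R=WBOY B=RROB L=GROW
After move 6 (U'): U=YGYW F=GROG R=BROY B=WBOB L=RROW
Query: R face = BROY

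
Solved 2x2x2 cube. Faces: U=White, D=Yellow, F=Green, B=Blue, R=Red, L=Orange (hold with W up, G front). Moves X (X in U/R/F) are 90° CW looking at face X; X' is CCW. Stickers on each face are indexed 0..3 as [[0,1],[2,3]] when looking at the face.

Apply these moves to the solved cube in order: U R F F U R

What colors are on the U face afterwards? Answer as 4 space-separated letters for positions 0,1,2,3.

After move 1 (U): U=WWWW F=RRGG R=BBRR B=OOBB L=GGOO
After move 2 (R): R=RBRB U=WRWG F=RYGY D=YBYO B=WOWB
After move 3 (F): F=GRYY U=WROG R=WBGB D=RRYO L=GYOB
After move 4 (F): F=YGYR U=WRBY R=OBGB D=GWYO L=GROR
After move 5 (U): U=BWYR F=OBYR R=WOGB B=GRWB L=YGOR
After move 6 (R): R=GWBO U=BBYR F=OWYO D=GWYG B=RRWB
Query: U face = BBYR

Answer: B B Y R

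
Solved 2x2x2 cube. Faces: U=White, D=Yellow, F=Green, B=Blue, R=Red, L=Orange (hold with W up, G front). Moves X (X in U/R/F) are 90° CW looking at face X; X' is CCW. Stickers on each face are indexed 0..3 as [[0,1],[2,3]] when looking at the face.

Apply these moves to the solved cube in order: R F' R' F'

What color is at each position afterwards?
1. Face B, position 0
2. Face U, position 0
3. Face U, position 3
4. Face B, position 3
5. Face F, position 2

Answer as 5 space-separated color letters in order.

Answer: B W B B Y

Derivation:
After move 1 (R): R=RRRR U=WGWG F=GYGY D=YBYB B=WBWB
After move 2 (F'): F=YYGG U=WGRR R=BRYR D=OOYB L=OGOW
After move 3 (R'): R=RRBY U=WWRW F=YGGR D=OYYG B=BBOB
After move 4 (F'): F=GRYG U=WWRB R=YROY D=GWYG L=OWOR
Query 1: B[0] = B
Query 2: U[0] = W
Query 3: U[3] = B
Query 4: B[3] = B
Query 5: F[2] = Y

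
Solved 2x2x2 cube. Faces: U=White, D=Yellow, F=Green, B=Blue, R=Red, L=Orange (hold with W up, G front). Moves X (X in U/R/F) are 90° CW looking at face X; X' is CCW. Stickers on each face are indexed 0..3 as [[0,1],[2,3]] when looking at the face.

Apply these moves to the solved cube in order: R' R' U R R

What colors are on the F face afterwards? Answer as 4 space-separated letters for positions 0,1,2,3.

After move 1 (R'): R=RRRR U=WBWB F=GWGW D=YGYG B=YBYB
After move 2 (R'): R=RRRR U=WYWY F=GBGB D=YWYW B=GBGB
After move 3 (U): U=WWYY F=RRGB R=GBRR B=OOGB L=GBOO
After move 4 (R): R=RGRB U=WRYB F=RWGW D=YGYO B=YOWB
After move 5 (R): R=RRBG U=WWYW F=RGGO D=YWYY B=BORB
Query: F face = RGGO

Answer: R G G O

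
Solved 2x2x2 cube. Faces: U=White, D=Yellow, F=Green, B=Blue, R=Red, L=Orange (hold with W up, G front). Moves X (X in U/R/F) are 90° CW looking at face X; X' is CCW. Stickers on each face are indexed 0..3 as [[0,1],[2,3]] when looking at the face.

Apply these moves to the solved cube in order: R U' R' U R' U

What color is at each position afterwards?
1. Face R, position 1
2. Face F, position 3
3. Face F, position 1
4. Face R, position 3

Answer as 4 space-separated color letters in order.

Answer: B W R G

Derivation:
After move 1 (R): R=RRRR U=WGWG F=GYGY D=YBYB B=WBWB
After move 2 (U'): U=GGWW F=OOGY R=GYRR B=RRWB L=WBOO
After move 3 (R'): R=YRGR U=GWWR F=OGGW D=YOYY B=BRBB
After move 4 (U): U=WGRW F=YRGW R=BRGR B=WBBB L=OGOO
After move 5 (R'): R=RRBG U=WBRW F=YGGW D=YRYW B=YBOB
After move 6 (U): U=RWWB F=RRGW R=YBBG B=OGOB L=YGOO
Query 1: R[1] = B
Query 2: F[3] = W
Query 3: F[1] = R
Query 4: R[3] = G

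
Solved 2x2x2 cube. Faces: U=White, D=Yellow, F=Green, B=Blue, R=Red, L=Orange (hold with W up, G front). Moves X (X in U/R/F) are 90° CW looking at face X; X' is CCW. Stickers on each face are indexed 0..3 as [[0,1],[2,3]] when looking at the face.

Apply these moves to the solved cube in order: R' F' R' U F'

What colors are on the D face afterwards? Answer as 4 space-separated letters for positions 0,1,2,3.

Answer: B W Y G

Derivation:
After move 1 (R'): R=RRRR U=WBWB F=GWGW D=YGYG B=YBYB
After move 2 (F'): F=WWGG U=WBRR R=GRYR D=OOYG L=OBOW
After move 3 (R'): R=RRGY U=WYRY F=WBGR D=OWYG B=GBOB
After move 4 (U): U=RWYY F=RRGR R=GBGY B=OBOB L=WBOW
After move 5 (F'): F=RRRG U=RWGG R=WBOY D=BWYG L=WYOY
Query: D face = BWYG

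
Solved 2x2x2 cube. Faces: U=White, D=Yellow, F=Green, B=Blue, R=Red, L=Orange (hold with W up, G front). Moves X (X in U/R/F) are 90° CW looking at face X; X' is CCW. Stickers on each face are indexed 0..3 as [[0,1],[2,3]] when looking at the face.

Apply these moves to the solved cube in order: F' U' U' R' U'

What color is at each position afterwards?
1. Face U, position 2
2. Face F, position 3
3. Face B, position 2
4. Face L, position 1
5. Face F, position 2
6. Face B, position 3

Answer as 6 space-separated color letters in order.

Answer: R W O G G B

Derivation:
After move 1 (F'): F=GGGG U=WWRR R=YRYR D=OOYY L=OWOW
After move 2 (U'): U=WRWR F=OWGG R=GGYR B=YRBB L=BBOW
After move 3 (U'): U=RRWW F=BBGG R=OWYR B=GGBB L=YROW
After move 4 (R'): R=WROY U=RBWG F=BRGW D=OBYG B=YGOB
After move 5 (U'): U=BGRW F=YRGW R=BROY B=WROB L=YGOW
Query 1: U[2] = R
Query 2: F[3] = W
Query 3: B[2] = O
Query 4: L[1] = G
Query 5: F[2] = G
Query 6: B[3] = B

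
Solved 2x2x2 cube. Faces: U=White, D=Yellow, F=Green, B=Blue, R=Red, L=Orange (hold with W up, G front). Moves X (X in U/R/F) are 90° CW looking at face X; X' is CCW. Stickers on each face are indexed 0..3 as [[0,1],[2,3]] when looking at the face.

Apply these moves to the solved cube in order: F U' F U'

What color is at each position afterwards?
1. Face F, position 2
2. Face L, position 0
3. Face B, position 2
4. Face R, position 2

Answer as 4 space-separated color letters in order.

After move 1 (F): F=GGGG U=WWOO R=WRWR D=RRYY L=OYOY
After move 2 (U'): U=WOWO F=OYGG R=GGWR B=WRBB L=BBOY
After move 3 (F): F=GOGY U=WOYB R=WGOR D=WGYY L=BROR
After move 4 (U'): U=OBWY F=BRGY R=GOOR B=WGBB L=WROR
Query 1: F[2] = G
Query 2: L[0] = W
Query 3: B[2] = B
Query 4: R[2] = O

Answer: G W B O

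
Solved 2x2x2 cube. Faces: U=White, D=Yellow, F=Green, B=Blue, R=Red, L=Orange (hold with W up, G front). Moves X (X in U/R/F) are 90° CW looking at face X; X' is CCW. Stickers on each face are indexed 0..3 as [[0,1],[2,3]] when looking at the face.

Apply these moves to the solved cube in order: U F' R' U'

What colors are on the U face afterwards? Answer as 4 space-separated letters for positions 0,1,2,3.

Answer: B O W B

Derivation:
After move 1 (U): U=WWWW F=RRGG R=BBRR B=OOBB L=GGOO
After move 2 (F'): F=RGRG U=WWBR R=YBYR D=GOYY L=GWOW
After move 3 (R'): R=BRYY U=WBBO F=RWRR D=GGYG B=YOOB
After move 4 (U'): U=BOWB F=GWRR R=RWYY B=BROB L=YOOW
Query: U face = BOWB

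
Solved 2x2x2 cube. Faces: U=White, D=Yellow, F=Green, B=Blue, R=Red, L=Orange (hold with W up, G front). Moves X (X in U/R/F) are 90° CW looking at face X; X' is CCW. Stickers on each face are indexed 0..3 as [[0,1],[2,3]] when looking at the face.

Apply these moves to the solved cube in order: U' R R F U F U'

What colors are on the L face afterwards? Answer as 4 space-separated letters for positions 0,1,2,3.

After move 1 (U'): U=WWWW F=OOGG R=GGRR B=RRBB L=BBOO
After move 2 (R): R=RGRG U=WOWG F=OYGY D=YBYR B=WRWB
After move 3 (R): R=RRGG U=WYWY F=OBGR D=YWYW B=GROB
After move 4 (F): F=GORB U=WYOB R=WRYG D=GRYW L=BYOW
After move 5 (U): U=OWBY F=WRRB R=GRYG B=BYOB L=GOOW
After move 6 (F): F=RWBR U=OWWO R=BRYG D=YGYW L=GGOR
After move 7 (U'): U=WOOW F=GGBR R=RWYG B=BROB L=BYOR
Query: L face = BYOR

Answer: B Y O R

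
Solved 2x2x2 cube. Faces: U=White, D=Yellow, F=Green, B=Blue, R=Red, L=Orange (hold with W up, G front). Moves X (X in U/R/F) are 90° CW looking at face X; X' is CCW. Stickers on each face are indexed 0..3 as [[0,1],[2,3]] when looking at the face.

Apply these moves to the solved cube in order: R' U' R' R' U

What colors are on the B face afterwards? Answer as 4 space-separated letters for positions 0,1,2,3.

Answer: Y B O B

Derivation:
After move 1 (R'): R=RRRR U=WBWB F=GWGW D=YGYG B=YBYB
After move 2 (U'): U=BBWW F=OOGW R=GWRR B=RRYB L=YBOO
After move 3 (R'): R=WRGR U=BYWR F=OBGW D=YOYW B=GRGB
After move 4 (R'): R=RRWG U=BGWG F=OYGR D=YBYW B=WROB
After move 5 (U): U=WBGG F=RRGR R=WRWG B=YBOB L=OYOO
Query: B face = YBOB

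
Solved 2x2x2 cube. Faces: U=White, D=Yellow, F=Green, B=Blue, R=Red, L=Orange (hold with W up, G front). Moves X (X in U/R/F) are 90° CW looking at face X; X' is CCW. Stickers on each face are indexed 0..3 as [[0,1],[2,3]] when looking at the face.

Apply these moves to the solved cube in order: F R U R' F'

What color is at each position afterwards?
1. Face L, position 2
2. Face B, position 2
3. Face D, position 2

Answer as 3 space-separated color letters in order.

Answer: O B Y

Derivation:
After move 1 (F): F=GGGG U=WWOO R=WRWR D=RRYY L=OYOY
After move 2 (R): R=WWRR U=WGOG F=GRGY D=RBYB B=OBWB
After move 3 (U): U=OWGG F=WWGY R=OBRR B=OYWB L=GROY
After move 4 (R'): R=BROR U=OWGO F=WWGG D=RWYY B=BYBB
After move 5 (F'): F=WGWG U=OWBO R=WRRR D=RYYY L=GOOG
Query 1: L[2] = O
Query 2: B[2] = B
Query 3: D[2] = Y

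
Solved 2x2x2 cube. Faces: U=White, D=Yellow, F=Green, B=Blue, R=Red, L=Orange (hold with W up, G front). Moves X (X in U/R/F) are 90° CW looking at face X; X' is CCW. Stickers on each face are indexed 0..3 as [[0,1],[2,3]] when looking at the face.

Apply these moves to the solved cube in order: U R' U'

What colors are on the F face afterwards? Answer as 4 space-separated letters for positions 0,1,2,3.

Answer: G G G W

Derivation:
After move 1 (U): U=WWWW F=RRGG R=BBRR B=OOBB L=GGOO
After move 2 (R'): R=BRBR U=WBWO F=RWGW D=YRYG B=YOYB
After move 3 (U'): U=BOWW F=GGGW R=RWBR B=BRYB L=YOOO
Query: F face = GGGW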